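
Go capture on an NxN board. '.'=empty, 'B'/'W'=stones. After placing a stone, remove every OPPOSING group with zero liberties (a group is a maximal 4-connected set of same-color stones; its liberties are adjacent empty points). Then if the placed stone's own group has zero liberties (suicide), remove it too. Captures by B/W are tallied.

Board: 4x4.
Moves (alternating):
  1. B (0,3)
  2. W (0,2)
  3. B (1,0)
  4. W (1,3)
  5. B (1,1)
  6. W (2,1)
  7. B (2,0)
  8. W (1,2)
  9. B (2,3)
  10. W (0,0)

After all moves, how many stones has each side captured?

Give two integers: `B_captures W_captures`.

Move 1: B@(0,3) -> caps B=0 W=0
Move 2: W@(0,2) -> caps B=0 W=0
Move 3: B@(1,0) -> caps B=0 W=0
Move 4: W@(1,3) -> caps B=0 W=1
Move 5: B@(1,1) -> caps B=0 W=1
Move 6: W@(2,1) -> caps B=0 W=1
Move 7: B@(2,0) -> caps B=0 W=1
Move 8: W@(1,2) -> caps B=0 W=1
Move 9: B@(2,3) -> caps B=0 W=1
Move 10: W@(0,0) -> caps B=0 W=1

Answer: 0 1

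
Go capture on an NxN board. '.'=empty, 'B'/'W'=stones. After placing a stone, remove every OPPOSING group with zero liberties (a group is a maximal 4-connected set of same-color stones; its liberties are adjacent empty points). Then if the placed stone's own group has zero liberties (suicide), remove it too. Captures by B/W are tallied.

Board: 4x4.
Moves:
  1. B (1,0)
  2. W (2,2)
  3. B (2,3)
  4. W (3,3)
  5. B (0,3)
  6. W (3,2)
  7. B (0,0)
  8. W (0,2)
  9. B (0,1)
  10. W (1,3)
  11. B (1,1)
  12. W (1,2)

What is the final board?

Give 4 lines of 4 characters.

Move 1: B@(1,0) -> caps B=0 W=0
Move 2: W@(2,2) -> caps B=0 W=0
Move 3: B@(2,3) -> caps B=0 W=0
Move 4: W@(3,3) -> caps B=0 W=0
Move 5: B@(0,3) -> caps B=0 W=0
Move 6: W@(3,2) -> caps B=0 W=0
Move 7: B@(0,0) -> caps B=0 W=0
Move 8: W@(0,2) -> caps B=0 W=0
Move 9: B@(0,1) -> caps B=0 W=0
Move 10: W@(1,3) -> caps B=0 W=2
Move 11: B@(1,1) -> caps B=0 W=2
Move 12: W@(1,2) -> caps B=0 W=2

Answer: BBW.
BBWW
..W.
..WW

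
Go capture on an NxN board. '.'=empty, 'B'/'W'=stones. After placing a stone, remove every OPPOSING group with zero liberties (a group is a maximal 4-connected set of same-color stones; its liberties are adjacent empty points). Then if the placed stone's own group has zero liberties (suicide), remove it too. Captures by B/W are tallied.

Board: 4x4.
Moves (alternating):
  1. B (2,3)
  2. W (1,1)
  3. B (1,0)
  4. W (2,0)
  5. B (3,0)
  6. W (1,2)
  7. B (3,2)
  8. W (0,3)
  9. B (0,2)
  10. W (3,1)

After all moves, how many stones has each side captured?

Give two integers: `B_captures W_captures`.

Answer: 0 1

Derivation:
Move 1: B@(2,3) -> caps B=0 W=0
Move 2: W@(1,1) -> caps B=0 W=0
Move 3: B@(1,0) -> caps B=0 W=0
Move 4: W@(2,0) -> caps B=0 W=0
Move 5: B@(3,0) -> caps B=0 W=0
Move 6: W@(1,2) -> caps B=0 W=0
Move 7: B@(3,2) -> caps B=0 W=0
Move 8: W@(0,3) -> caps B=0 W=0
Move 9: B@(0,2) -> caps B=0 W=0
Move 10: W@(3,1) -> caps B=0 W=1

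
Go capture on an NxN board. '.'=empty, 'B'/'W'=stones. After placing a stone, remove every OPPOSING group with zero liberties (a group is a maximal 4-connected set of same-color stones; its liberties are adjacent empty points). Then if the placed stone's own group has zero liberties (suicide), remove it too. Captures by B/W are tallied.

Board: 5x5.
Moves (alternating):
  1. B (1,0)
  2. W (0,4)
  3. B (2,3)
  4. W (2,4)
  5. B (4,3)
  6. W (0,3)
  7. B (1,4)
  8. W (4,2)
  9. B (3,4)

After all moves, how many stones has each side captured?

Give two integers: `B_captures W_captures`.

Answer: 1 0

Derivation:
Move 1: B@(1,0) -> caps B=0 W=0
Move 2: W@(0,4) -> caps B=0 W=0
Move 3: B@(2,3) -> caps B=0 W=0
Move 4: W@(2,4) -> caps B=0 W=0
Move 5: B@(4,3) -> caps B=0 W=0
Move 6: W@(0,3) -> caps B=0 W=0
Move 7: B@(1,4) -> caps B=0 W=0
Move 8: W@(4,2) -> caps B=0 W=0
Move 9: B@(3,4) -> caps B=1 W=0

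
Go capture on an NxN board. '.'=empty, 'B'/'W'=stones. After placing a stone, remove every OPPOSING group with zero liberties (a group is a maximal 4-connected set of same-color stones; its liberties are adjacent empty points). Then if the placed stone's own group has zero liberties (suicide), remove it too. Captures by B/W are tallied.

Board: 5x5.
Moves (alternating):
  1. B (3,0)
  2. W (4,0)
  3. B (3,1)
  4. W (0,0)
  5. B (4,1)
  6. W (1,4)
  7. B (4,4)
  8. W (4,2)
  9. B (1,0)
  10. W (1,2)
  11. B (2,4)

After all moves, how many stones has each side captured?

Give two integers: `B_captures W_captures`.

Answer: 1 0

Derivation:
Move 1: B@(3,0) -> caps B=0 W=0
Move 2: W@(4,0) -> caps B=0 W=0
Move 3: B@(3,1) -> caps B=0 W=0
Move 4: W@(0,0) -> caps B=0 W=0
Move 5: B@(4,1) -> caps B=1 W=0
Move 6: W@(1,4) -> caps B=1 W=0
Move 7: B@(4,4) -> caps B=1 W=0
Move 8: W@(4,2) -> caps B=1 W=0
Move 9: B@(1,0) -> caps B=1 W=0
Move 10: W@(1,2) -> caps B=1 W=0
Move 11: B@(2,4) -> caps B=1 W=0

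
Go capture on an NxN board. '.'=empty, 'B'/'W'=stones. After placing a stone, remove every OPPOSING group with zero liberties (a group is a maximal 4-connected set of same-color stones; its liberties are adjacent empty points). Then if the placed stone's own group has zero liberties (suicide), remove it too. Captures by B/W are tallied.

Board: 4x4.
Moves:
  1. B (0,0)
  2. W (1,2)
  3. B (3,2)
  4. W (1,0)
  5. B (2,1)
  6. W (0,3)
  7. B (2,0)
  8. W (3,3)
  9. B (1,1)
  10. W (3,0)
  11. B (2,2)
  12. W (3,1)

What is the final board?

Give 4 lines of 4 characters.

Answer: B..W
.BW.
BBB.
..BW

Derivation:
Move 1: B@(0,0) -> caps B=0 W=0
Move 2: W@(1,2) -> caps B=0 W=0
Move 3: B@(3,2) -> caps B=0 W=0
Move 4: W@(1,0) -> caps B=0 W=0
Move 5: B@(2,1) -> caps B=0 W=0
Move 6: W@(0,3) -> caps B=0 W=0
Move 7: B@(2,0) -> caps B=0 W=0
Move 8: W@(3,3) -> caps B=0 W=0
Move 9: B@(1,1) -> caps B=1 W=0
Move 10: W@(3,0) -> caps B=1 W=0
Move 11: B@(2,2) -> caps B=1 W=0
Move 12: W@(3,1) -> caps B=1 W=0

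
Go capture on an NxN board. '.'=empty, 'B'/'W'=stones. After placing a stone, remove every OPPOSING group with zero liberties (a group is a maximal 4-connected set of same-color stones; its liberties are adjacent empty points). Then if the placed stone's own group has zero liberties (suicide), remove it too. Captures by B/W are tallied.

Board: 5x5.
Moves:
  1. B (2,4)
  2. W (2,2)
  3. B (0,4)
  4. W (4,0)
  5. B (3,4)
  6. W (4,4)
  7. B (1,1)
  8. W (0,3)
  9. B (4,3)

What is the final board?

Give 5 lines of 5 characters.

Answer: ...WB
.B...
..W.B
....B
W..B.

Derivation:
Move 1: B@(2,4) -> caps B=0 W=0
Move 2: W@(2,2) -> caps B=0 W=0
Move 3: B@(0,4) -> caps B=0 W=0
Move 4: W@(4,0) -> caps B=0 W=0
Move 5: B@(3,4) -> caps B=0 W=0
Move 6: W@(4,4) -> caps B=0 W=0
Move 7: B@(1,1) -> caps B=0 W=0
Move 8: W@(0,3) -> caps B=0 W=0
Move 9: B@(4,3) -> caps B=1 W=0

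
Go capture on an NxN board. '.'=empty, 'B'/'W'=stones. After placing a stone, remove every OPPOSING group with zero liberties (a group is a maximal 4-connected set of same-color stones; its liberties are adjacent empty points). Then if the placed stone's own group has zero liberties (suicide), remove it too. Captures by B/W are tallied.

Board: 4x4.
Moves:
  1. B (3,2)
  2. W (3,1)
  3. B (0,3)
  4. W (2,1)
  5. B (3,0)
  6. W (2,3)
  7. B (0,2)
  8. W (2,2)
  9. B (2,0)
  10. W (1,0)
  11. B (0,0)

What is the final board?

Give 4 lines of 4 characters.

Answer: B.BB
W...
.WWW
.WB.

Derivation:
Move 1: B@(3,2) -> caps B=0 W=0
Move 2: W@(3,1) -> caps B=0 W=0
Move 3: B@(0,3) -> caps B=0 W=0
Move 4: W@(2,1) -> caps B=0 W=0
Move 5: B@(3,0) -> caps B=0 W=0
Move 6: W@(2,3) -> caps B=0 W=0
Move 7: B@(0,2) -> caps B=0 W=0
Move 8: W@(2,2) -> caps B=0 W=0
Move 9: B@(2,0) -> caps B=0 W=0
Move 10: W@(1,0) -> caps B=0 W=2
Move 11: B@(0,0) -> caps B=0 W=2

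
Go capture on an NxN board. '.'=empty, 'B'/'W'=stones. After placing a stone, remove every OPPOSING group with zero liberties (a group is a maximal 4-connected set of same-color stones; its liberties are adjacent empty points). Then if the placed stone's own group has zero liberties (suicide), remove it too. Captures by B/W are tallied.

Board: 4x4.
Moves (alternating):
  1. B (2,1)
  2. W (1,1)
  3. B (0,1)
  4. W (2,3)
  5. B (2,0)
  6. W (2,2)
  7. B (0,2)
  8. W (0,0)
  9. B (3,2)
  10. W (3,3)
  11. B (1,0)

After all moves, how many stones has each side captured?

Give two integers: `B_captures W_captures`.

Answer: 1 0

Derivation:
Move 1: B@(2,1) -> caps B=0 W=0
Move 2: W@(1,1) -> caps B=0 W=0
Move 3: B@(0,1) -> caps B=0 W=0
Move 4: W@(2,3) -> caps B=0 W=0
Move 5: B@(2,0) -> caps B=0 W=0
Move 6: W@(2,2) -> caps B=0 W=0
Move 7: B@(0,2) -> caps B=0 W=0
Move 8: W@(0,0) -> caps B=0 W=0
Move 9: B@(3,2) -> caps B=0 W=0
Move 10: W@(3,3) -> caps B=0 W=0
Move 11: B@(1,0) -> caps B=1 W=0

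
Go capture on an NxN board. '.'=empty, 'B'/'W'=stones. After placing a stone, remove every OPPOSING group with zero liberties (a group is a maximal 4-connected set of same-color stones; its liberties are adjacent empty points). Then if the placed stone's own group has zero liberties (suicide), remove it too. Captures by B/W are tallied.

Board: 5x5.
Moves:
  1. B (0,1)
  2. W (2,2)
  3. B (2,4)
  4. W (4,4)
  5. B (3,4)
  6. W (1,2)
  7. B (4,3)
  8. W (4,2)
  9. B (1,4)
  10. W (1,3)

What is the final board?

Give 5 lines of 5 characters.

Move 1: B@(0,1) -> caps B=0 W=0
Move 2: W@(2,2) -> caps B=0 W=0
Move 3: B@(2,4) -> caps B=0 W=0
Move 4: W@(4,4) -> caps B=0 W=0
Move 5: B@(3,4) -> caps B=0 W=0
Move 6: W@(1,2) -> caps B=0 W=0
Move 7: B@(4,3) -> caps B=1 W=0
Move 8: W@(4,2) -> caps B=1 W=0
Move 9: B@(1,4) -> caps B=1 W=0
Move 10: W@(1,3) -> caps B=1 W=0

Answer: .B...
..WWB
..W.B
....B
..WB.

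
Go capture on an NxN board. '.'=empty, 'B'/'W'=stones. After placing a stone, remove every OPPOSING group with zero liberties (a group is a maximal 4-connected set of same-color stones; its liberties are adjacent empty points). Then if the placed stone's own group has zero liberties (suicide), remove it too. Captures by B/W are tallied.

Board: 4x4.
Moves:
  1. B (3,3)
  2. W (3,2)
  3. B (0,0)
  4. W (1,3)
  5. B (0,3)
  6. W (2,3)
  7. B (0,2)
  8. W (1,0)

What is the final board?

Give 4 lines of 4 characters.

Move 1: B@(3,3) -> caps B=0 W=0
Move 2: W@(3,2) -> caps B=0 W=0
Move 3: B@(0,0) -> caps B=0 W=0
Move 4: W@(1,3) -> caps B=0 W=0
Move 5: B@(0,3) -> caps B=0 W=0
Move 6: W@(2,3) -> caps B=0 W=1
Move 7: B@(0,2) -> caps B=0 W=1
Move 8: W@(1,0) -> caps B=0 W=1

Answer: B.BB
W..W
...W
..W.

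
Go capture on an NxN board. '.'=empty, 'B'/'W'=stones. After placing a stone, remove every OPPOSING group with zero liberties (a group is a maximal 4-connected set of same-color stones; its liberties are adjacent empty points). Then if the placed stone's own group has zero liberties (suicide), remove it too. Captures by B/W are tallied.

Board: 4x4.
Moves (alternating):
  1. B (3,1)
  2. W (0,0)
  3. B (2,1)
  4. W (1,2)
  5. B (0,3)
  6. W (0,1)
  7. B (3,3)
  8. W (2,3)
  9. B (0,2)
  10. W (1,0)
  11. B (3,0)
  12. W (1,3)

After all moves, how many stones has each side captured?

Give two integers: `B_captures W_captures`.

Answer: 0 2

Derivation:
Move 1: B@(3,1) -> caps B=0 W=0
Move 2: W@(0,0) -> caps B=0 W=0
Move 3: B@(2,1) -> caps B=0 W=0
Move 4: W@(1,2) -> caps B=0 W=0
Move 5: B@(0,3) -> caps B=0 W=0
Move 6: W@(0,1) -> caps B=0 W=0
Move 7: B@(3,3) -> caps B=0 W=0
Move 8: W@(2,3) -> caps B=0 W=0
Move 9: B@(0,2) -> caps B=0 W=0
Move 10: W@(1,0) -> caps B=0 W=0
Move 11: B@(3,0) -> caps B=0 W=0
Move 12: W@(1,3) -> caps B=0 W=2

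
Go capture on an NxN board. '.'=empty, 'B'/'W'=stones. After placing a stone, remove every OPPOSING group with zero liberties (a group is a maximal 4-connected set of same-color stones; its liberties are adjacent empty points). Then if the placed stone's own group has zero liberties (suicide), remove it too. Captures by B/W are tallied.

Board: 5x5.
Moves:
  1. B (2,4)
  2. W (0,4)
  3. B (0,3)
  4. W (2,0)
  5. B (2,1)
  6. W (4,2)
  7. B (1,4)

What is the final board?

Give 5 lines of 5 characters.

Answer: ...B.
....B
WB..B
.....
..W..

Derivation:
Move 1: B@(2,4) -> caps B=0 W=0
Move 2: W@(0,4) -> caps B=0 W=0
Move 3: B@(0,3) -> caps B=0 W=0
Move 4: W@(2,0) -> caps B=0 W=0
Move 5: B@(2,1) -> caps B=0 W=0
Move 6: W@(4,2) -> caps B=0 W=0
Move 7: B@(1,4) -> caps B=1 W=0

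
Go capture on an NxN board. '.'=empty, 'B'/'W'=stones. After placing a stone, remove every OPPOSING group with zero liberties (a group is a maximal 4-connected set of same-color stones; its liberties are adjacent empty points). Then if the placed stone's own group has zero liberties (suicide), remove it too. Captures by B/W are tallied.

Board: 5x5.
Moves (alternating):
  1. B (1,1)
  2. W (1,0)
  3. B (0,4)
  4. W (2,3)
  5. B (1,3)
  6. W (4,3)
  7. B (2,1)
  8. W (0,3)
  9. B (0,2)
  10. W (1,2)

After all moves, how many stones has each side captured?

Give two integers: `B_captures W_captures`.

Answer: 1 0

Derivation:
Move 1: B@(1,1) -> caps B=0 W=0
Move 2: W@(1,0) -> caps B=0 W=0
Move 3: B@(0,4) -> caps B=0 W=0
Move 4: W@(2,3) -> caps B=0 W=0
Move 5: B@(1,3) -> caps B=0 W=0
Move 6: W@(4,3) -> caps B=0 W=0
Move 7: B@(2,1) -> caps B=0 W=0
Move 8: W@(0,3) -> caps B=0 W=0
Move 9: B@(0,2) -> caps B=1 W=0
Move 10: W@(1,2) -> caps B=1 W=0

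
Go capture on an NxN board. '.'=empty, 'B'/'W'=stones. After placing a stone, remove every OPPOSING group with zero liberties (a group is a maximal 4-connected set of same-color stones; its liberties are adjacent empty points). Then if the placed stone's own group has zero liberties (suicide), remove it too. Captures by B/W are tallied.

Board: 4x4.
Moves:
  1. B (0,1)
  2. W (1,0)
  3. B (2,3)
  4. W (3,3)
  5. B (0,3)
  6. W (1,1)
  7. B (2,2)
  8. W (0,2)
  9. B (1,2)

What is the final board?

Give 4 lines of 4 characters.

Move 1: B@(0,1) -> caps B=0 W=0
Move 2: W@(1,0) -> caps B=0 W=0
Move 3: B@(2,3) -> caps B=0 W=0
Move 4: W@(3,3) -> caps B=0 W=0
Move 5: B@(0,3) -> caps B=0 W=0
Move 6: W@(1,1) -> caps B=0 W=0
Move 7: B@(2,2) -> caps B=0 W=0
Move 8: W@(0,2) -> caps B=0 W=0
Move 9: B@(1,2) -> caps B=1 W=0

Answer: .B.B
WWB.
..BB
...W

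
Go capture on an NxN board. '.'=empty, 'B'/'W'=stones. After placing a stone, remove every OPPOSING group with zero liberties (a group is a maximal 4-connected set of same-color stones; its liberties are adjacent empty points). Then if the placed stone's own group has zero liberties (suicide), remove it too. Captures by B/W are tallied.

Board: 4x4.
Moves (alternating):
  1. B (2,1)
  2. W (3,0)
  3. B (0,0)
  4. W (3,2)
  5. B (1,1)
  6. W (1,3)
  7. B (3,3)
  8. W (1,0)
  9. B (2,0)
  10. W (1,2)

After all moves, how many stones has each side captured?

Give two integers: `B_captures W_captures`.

Move 1: B@(2,1) -> caps B=0 W=0
Move 2: W@(3,0) -> caps B=0 W=0
Move 3: B@(0,0) -> caps B=0 W=0
Move 4: W@(3,2) -> caps B=0 W=0
Move 5: B@(1,1) -> caps B=0 W=0
Move 6: W@(1,3) -> caps B=0 W=0
Move 7: B@(3,3) -> caps B=0 W=0
Move 8: W@(1,0) -> caps B=0 W=0
Move 9: B@(2,0) -> caps B=1 W=0
Move 10: W@(1,2) -> caps B=1 W=0

Answer: 1 0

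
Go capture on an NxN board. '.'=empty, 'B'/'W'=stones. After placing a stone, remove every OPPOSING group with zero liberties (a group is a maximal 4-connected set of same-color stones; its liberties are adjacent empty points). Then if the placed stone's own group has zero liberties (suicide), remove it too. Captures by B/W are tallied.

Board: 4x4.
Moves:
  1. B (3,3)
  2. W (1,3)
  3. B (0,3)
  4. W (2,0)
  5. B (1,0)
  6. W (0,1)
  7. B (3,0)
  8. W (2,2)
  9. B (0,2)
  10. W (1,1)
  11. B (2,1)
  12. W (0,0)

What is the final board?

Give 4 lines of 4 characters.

Move 1: B@(3,3) -> caps B=0 W=0
Move 2: W@(1,3) -> caps B=0 W=0
Move 3: B@(0,3) -> caps B=0 W=0
Move 4: W@(2,0) -> caps B=0 W=0
Move 5: B@(1,0) -> caps B=0 W=0
Move 6: W@(0,1) -> caps B=0 W=0
Move 7: B@(3,0) -> caps B=0 W=0
Move 8: W@(2,2) -> caps B=0 W=0
Move 9: B@(0,2) -> caps B=0 W=0
Move 10: W@(1,1) -> caps B=0 W=0
Move 11: B@(2,1) -> caps B=1 W=0
Move 12: W@(0,0) -> caps B=1 W=0

Answer: WWBB
BW.W
.BW.
B..B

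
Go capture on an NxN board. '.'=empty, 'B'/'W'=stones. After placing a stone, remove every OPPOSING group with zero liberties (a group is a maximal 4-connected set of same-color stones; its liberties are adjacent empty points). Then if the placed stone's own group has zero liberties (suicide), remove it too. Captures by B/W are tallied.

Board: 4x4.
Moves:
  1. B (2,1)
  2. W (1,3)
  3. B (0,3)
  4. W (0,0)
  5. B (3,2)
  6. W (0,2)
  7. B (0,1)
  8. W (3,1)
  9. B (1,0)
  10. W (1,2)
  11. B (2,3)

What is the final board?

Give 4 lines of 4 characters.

Answer: .BW.
B.WW
.B.B
.WB.

Derivation:
Move 1: B@(2,1) -> caps B=0 W=0
Move 2: W@(1,3) -> caps B=0 W=0
Move 3: B@(0,3) -> caps B=0 W=0
Move 4: W@(0,0) -> caps B=0 W=0
Move 5: B@(3,2) -> caps B=0 W=0
Move 6: W@(0,2) -> caps B=0 W=1
Move 7: B@(0,1) -> caps B=0 W=1
Move 8: W@(3,1) -> caps B=0 W=1
Move 9: B@(1,0) -> caps B=1 W=1
Move 10: W@(1,2) -> caps B=1 W=1
Move 11: B@(2,3) -> caps B=1 W=1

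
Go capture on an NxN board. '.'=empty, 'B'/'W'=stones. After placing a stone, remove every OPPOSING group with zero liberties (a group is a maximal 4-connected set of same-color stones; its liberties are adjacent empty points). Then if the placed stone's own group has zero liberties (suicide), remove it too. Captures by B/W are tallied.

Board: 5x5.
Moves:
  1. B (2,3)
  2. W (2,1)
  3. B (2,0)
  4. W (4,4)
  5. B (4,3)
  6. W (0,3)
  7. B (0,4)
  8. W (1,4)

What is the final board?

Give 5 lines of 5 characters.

Answer: ...W.
....W
BW.B.
.....
...BW

Derivation:
Move 1: B@(2,3) -> caps B=0 W=0
Move 2: W@(2,1) -> caps B=0 W=0
Move 3: B@(2,0) -> caps B=0 W=0
Move 4: W@(4,4) -> caps B=0 W=0
Move 5: B@(4,3) -> caps B=0 W=0
Move 6: W@(0,3) -> caps B=0 W=0
Move 7: B@(0,4) -> caps B=0 W=0
Move 8: W@(1,4) -> caps B=0 W=1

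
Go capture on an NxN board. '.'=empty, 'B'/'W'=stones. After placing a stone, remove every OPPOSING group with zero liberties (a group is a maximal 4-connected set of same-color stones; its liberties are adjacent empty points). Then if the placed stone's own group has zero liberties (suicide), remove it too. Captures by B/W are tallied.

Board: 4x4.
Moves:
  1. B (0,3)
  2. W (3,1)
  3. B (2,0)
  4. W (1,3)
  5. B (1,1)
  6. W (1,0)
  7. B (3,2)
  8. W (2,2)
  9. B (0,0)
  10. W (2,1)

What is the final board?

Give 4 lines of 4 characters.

Answer: B..B
.B.W
BWW.
.WB.

Derivation:
Move 1: B@(0,3) -> caps B=0 W=0
Move 2: W@(3,1) -> caps B=0 W=0
Move 3: B@(2,0) -> caps B=0 W=0
Move 4: W@(1,3) -> caps B=0 W=0
Move 5: B@(1,1) -> caps B=0 W=0
Move 6: W@(1,0) -> caps B=0 W=0
Move 7: B@(3,2) -> caps B=0 W=0
Move 8: W@(2,2) -> caps B=0 W=0
Move 9: B@(0,0) -> caps B=1 W=0
Move 10: W@(2,1) -> caps B=1 W=0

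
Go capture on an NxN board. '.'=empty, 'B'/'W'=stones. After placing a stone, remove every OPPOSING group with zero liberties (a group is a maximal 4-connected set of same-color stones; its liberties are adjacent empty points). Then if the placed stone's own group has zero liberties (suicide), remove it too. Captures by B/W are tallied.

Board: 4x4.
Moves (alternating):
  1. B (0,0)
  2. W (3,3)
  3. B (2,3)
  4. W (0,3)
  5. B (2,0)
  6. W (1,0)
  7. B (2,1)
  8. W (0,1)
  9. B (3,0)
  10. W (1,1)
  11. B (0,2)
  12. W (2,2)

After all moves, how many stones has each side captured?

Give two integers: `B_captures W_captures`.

Answer: 0 1

Derivation:
Move 1: B@(0,0) -> caps B=0 W=0
Move 2: W@(3,3) -> caps B=0 W=0
Move 3: B@(2,3) -> caps B=0 W=0
Move 4: W@(0,3) -> caps B=0 W=0
Move 5: B@(2,0) -> caps B=0 W=0
Move 6: W@(1,0) -> caps B=0 W=0
Move 7: B@(2,1) -> caps B=0 W=0
Move 8: W@(0,1) -> caps B=0 W=1
Move 9: B@(3,0) -> caps B=0 W=1
Move 10: W@(1,1) -> caps B=0 W=1
Move 11: B@(0,2) -> caps B=0 W=1
Move 12: W@(2,2) -> caps B=0 W=1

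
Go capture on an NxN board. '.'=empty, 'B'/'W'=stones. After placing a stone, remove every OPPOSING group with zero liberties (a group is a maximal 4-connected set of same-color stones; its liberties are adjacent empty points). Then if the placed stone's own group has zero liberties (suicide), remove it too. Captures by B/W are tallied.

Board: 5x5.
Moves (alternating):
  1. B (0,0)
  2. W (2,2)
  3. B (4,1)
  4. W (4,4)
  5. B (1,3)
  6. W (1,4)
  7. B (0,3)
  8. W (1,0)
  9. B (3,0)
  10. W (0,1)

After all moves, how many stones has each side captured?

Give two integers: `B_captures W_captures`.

Answer: 0 1

Derivation:
Move 1: B@(0,0) -> caps B=0 W=0
Move 2: W@(2,2) -> caps B=0 W=0
Move 3: B@(4,1) -> caps B=0 W=0
Move 4: W@(4,4) -> caps B=0 W=0
Move 5: B@(1,3) -> caps B=0 W=0
Move 6: W@(1,4) -> caps B=0 W=0
Move 7: B@(0,3) -> caps B=0 W=0
Move 8: W@(1,0) -> caps B=0 W=0
Move 9: B@(3,0) -> caps B=0 W=0
Move 10: W@(0,1) -> caps B=0 W=1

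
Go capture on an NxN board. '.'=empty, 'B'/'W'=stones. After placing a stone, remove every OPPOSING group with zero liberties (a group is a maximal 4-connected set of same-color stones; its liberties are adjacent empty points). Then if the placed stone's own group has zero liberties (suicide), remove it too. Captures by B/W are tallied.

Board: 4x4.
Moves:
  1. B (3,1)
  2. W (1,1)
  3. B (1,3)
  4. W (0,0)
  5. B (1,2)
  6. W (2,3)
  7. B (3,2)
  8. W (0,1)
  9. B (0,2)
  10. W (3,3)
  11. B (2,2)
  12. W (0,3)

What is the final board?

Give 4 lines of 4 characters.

Answer: WWB.
.WBB
..B.
.BB.

Derivation:
Move 1: B@(3,1) -> caps B=0 W=0
Move 2: W@(1,1) -> caps B=0 W=0
Move 3: B@(1,3) -> caps B=0 W=0
Move 4: W@(0,0) -> caps B=0 W=0
Move 5: B@(1,2) -> caps B=0 W=0
Move 6: W@(2,3) -> caps B=0 W=0
Move 7: B@(3,2) -> caps B=0 W=0
Move 8: W@(0,1) -> caps B=0 W=0
Move 9: B@(0,2) -> caps B=0 W=0
Move 10: W@(3,3) -> caps B=0 W=0
Move 11: B@(2,2) -> caps B=2 W=0
Move 12: W@(0,3) -> caps B=2 W=0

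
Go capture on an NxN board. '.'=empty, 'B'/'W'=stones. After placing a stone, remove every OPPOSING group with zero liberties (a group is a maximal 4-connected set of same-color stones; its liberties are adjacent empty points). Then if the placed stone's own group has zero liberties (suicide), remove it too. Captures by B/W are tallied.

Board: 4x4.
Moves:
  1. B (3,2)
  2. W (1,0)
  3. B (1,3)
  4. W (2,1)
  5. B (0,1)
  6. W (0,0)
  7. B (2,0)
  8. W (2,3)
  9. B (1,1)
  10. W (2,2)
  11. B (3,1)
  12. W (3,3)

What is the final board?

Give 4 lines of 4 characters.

Move 1: B@(3,2) -> caps B=0 W=0
Move 2: W@(1,0) -> caps B=0 W=0
Move 3: B@(1,3) -> caps B=0 W=0
Move 4: W@(2,1) -> caps B=0 W=0
Move 5: B@(0,1) -> caps B=0 W=0
Move 6: W@(0,0) -> caps B=0 W=0
Move 7: B@(2,0) -> caps B=0 W=0
Move 8: W@(2,3) -> caps B=0 W=0
Move 9: B@(1,1) -> caps B=2 W=0
Move 10: W@(2,2) -> caps B=2 W=0
Move 11: B@(3,1) -> caps B=2 W=0
Move 12: W@(3,3) -> caps B=2 W=0

Answer: .B..
.B.B
BWWW
.BBW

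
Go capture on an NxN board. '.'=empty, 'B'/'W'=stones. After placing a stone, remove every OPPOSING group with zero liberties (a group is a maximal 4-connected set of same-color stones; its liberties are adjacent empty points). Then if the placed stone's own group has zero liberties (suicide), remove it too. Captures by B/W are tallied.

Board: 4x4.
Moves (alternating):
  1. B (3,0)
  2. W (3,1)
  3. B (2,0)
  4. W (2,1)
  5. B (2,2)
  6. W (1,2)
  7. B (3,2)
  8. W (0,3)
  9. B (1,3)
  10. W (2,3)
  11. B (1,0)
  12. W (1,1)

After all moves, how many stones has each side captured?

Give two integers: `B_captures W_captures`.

Move 1: B@(3,0) -> caps B=0 W=0
Move 2: W@(3,1) -> caps B=0 W=0
Move 3: B@(2,0) -> caps B=0 W=0
Move 4: W@(2,1) -> caps B=0 W=0
Move 5: B@(2,2) -> caps B=0 W=0
Move 6: W@(1,2) -> caps B=0 W=0
Move 7: B@(3,2) -> caps B=0 W=0
Move 8: W@(0,3) -> caps B=0 W=0
Move 9: B@(1,3) -> caps B=0 W=0
Move 10: W@(2,3) -> caps B=0 W=1
Move 11: B@(1,0) -> caps B=0 W=1
Move 12: W@(1,1) -> caps B=0 W=1

Answer: 0 1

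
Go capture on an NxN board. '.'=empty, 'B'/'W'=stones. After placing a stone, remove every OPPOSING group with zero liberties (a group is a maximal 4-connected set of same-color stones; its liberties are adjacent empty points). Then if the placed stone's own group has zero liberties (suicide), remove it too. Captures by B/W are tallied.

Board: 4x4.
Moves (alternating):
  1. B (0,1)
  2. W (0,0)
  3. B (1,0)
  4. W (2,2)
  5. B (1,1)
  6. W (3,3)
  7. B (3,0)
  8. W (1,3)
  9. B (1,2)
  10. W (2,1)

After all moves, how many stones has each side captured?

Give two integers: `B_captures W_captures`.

Move 1: B@(0,1) -> caps B=0 W=0
Move 2: W@(0,0) -> caps B=0 W=0
Move 3: B@(1,0) -> caps B=1 W=0
Move 4: W@(2,2) -> caps B=1 W=0
Move 5: B@(1,1) -> caps B=1 W=0
Move 6: W@(3,3) -> caps B=1 W=0
Move 7: B@(3,0) -> caps B=1 W=0
Move 8: W@(1,3) -> caps B=1 W=0
Move 9: B@(1,2) -> caps B=1 W=0
Move 10: W@(2,1) -> caps B=1 W=0

Answer: 1 0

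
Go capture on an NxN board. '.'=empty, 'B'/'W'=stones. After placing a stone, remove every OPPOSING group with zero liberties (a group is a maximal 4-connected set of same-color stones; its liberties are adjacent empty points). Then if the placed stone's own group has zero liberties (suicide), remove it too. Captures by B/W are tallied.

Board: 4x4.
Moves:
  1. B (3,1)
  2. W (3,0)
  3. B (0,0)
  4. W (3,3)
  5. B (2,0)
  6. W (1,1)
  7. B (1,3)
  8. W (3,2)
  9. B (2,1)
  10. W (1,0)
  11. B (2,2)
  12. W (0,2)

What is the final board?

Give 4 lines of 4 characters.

Answer: B.W.
WW.B
BBB.
.BWW

Derivation:
Move 1: B@(3,1) -> caps B=0 W=0
Move 2: W@(3,0) -> caps B=0 W=0
Move 3: B@(0,0) -> caps B=0 W=0
Move 4: W@(3,3) -> caps B=0 W=0
Move 5: B@(2,0) -> caps B=1 W=0
Move 6: W@(1,1) -> caps B=1 W=0
Move 7: B@(1,3) -> caps B=1 W=0
Move 8: W@(3,2) -> caps B=1 W=0
Move 9: B@(2,1) -> caps B=1 W=0
Move 10: W@(1,0) -> caps B=1 W=0
Move 11: B@(2,2) -> caps B=1 W=0
Move 12: W@(0,2) -> caps B=1 W=0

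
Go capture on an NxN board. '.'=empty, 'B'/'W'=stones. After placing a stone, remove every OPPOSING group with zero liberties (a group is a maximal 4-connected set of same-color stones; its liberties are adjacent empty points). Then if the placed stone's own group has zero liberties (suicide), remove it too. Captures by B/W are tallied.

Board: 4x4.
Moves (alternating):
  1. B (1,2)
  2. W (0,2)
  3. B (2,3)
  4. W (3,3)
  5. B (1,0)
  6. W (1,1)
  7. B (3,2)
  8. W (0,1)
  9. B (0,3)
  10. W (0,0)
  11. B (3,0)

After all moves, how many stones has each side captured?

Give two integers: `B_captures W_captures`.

Answer: 1 0

Derivation:
Move 1: B@(1,2) -> caps B=0 W=0
Move 2: W@(0,2) -> caps B=0 W=0
Move 3: B@(2,3) -> caps B=0 W=0
Move 4: W@(3,3) -> caps B=0 W=0
Move 5: B@(1,0) -> caps B=0 W=0
Move 6: W@(1,1) -> caps B=0 W=0
Move 7: B@(3,2) -> caps B=1 W=0
Move 8: W@(0,1) -> caps B=1 W=0
Move 9: B@(0,3) -> caps B=1 W=0
Move 10: W@(0,0) -> caps B=1 W=0
Move 11: B@(3,0) -> caps B=1 W=0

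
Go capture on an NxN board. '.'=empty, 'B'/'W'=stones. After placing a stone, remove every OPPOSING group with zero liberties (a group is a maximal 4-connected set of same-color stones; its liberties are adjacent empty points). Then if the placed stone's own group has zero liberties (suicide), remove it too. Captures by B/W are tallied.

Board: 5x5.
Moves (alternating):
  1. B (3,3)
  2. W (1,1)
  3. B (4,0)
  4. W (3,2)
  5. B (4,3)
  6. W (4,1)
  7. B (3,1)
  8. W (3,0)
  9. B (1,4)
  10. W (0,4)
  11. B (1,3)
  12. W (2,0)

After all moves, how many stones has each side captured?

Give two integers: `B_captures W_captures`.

Answer: 0 1

Derivation:
Move 1: B@(3,3) -> caps B=0 W=0
Move 2: W@(1,1) -> caps B=0 W=0
Move 3: B@(4,0) -> caps B=0 W=0
Move 4: W@(3,2) -> caps B=0 W=0
Move 5: B@(4,3) -> caps B=0 W=0
Move 6: W@(4,1) -> caps B=0 W=0
Move 7: B@(3,1) -> caps B=0 W=0
Move 8: W@(3,0) -> caps B=0 W=1
Move 9: B@(1,4) -> caps B=0 W=1
Move 10: W@(0,4) -> caps B=0 W=1
Move 11: B@(1,3) -> caps B=0 W=1
Move 12: W@(2,0) -> caps B=0 W=1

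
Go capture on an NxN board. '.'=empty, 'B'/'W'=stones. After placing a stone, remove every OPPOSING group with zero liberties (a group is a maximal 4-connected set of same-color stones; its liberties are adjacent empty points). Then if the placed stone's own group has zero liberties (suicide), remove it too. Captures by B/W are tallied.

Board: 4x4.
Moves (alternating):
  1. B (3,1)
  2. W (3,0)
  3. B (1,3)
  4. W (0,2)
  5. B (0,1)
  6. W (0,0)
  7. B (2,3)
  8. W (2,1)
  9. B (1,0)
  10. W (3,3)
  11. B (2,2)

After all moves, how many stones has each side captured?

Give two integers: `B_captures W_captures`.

Move 1: B@(3,1) -> caps B=0 W=0
Move 2: W@(3,0) -> caps B=0 W=0
Move 3: B@(1,3) -> caps B=0 W=0
Move 4: W@(0,2) -> caps B=0 W=0
Move 5: B@(0,1) -> caps B=0 W=0
Move 6: W@(0,0) -> caps B=0 W=0
Move 7: B@(2,3) -> caps B=0 W=0
Move 8: W@(2,1) -> caps B=0 W=0
Move 9: B@(1,0) -> caps B=1 W=0
Move 10: W@(3,3) -> caps B=1 W=0
Move 11: B@(2,2) -> caps B=1 W=0

Answer: 1 0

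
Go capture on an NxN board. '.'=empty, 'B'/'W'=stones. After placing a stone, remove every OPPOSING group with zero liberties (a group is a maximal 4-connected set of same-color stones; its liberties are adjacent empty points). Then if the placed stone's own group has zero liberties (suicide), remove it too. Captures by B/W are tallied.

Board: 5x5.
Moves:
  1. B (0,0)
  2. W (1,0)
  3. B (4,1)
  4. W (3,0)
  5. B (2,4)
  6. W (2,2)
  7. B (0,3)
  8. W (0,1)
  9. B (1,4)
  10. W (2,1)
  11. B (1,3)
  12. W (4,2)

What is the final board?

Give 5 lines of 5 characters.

Move 1: B@(0,0) -> caps B=0 W=0
Move 2: W@(1,0) -> caps B=0 W=0
Move 3: B@(4,1) -> caps B=0 W=0
Move 4: W@(3,0) -> caps B=0 W=0
Move 5: B@(2,4) -> caps B=0 W=0
Move 6: W@(2,2) -> caps B=0 W=0
Move 7: B@(0,3) -> caps B=0 W=0
Move 8: W@(0,1) -> caps B=0 W=1
Move 9: B@(1,4) -> caps B=0 W=1
Move 10: W@(2,1) -> caps B=0 W=1
Move 11: B@(1,3) -> caps B=0 W=1
Move 12: W@(4,2) -> caps B=0 W=1

Answer: .W.B.
W..BB
.WW.B
W....
.BW..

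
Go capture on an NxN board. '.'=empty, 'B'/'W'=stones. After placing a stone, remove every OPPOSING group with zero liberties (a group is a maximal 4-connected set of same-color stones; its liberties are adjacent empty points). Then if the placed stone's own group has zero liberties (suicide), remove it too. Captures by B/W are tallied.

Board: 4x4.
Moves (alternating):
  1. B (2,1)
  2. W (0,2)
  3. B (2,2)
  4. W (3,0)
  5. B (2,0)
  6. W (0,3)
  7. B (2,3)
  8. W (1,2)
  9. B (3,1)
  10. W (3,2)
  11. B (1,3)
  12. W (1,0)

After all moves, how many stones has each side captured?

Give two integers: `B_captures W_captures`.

Move 1: B@(2,1) -> caps B=0 W=0
Move 2: W@(0,2) -> caps B=0 W=0
Move 3: B@(2,2) -> caps B=0 W=0
Move 4: W@(3,0) -> caps B=0 W=0
Move 5: B@(2,0) -> caps B=0 W=0
Move 6: W@(0,3) -> caps B=0 W=0
Move 7: B@(2,3) -> caps B=0 W=0
Move 8: W@(1,2) -> caps B=0 W=0
Move 9: B@(3,1) -> caps B=1 W=0
Move 10: W@(3,2) -> caps B=1 W=0
Move 11: B@(1,3) -> caps B=1 W=0
Move 12: W@(1,0) -> caps B=1 W=0

Answer: 1 0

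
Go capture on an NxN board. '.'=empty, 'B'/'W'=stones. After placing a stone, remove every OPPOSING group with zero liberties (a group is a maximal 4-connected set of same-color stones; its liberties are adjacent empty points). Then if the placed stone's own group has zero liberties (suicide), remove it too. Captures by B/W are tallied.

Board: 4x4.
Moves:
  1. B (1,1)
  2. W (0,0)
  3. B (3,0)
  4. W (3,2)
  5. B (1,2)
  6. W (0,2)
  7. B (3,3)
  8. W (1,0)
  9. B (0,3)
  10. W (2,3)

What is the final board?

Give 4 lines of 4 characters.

Move 1: B@(1,1) -> caps B=0 W=0
Move 2: W@(0,0) -> caps B=0 W=0
Move 3: B@(3,0) -> caps B=0 W=0
Move 4: W@(3,2) -> caps B=0 W=0
Move 5: B@(1,2) -> caps B=0 W=0
Move 6: W@(0,2) -> caps B=0 W=0
Move 7: B@(3,3) -> caps B=0 W=0
Move 8: W@(1,0) -> caps B=0 W=0
Move 9: B@(0,3) -> caps B=0 W=0
Move 10: W@(2,3) -> caps B=0 W=1

Answer: W.WB
WBB.
...W
B.W.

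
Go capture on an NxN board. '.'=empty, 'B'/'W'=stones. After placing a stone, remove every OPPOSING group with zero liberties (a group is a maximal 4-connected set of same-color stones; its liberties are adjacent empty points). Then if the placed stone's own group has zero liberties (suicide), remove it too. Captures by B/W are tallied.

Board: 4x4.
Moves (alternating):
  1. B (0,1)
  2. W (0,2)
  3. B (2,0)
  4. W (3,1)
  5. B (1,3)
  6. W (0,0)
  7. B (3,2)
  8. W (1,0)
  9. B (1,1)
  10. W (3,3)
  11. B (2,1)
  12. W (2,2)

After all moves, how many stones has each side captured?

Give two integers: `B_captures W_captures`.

Answer: 2 1

Derivation:
Move 1: B@(0,1) -> caps B=0 W=0
Move 2: W@(0,2) -> caps B=0 W=0
Move 3: B@(2,0) -> caps B=0 W=0
Move 4: W@(3,1) -> caps B=0 W=0
Move 5: B@(1,3) -> caps B=0 W=0
Move 6: W@(0,0) -> caps B=0 W=0
Move 7: B@(3,2) -> caps B=0 W=0
Move 8: W@(1,0) -> caps B=0 W=0
Move 9: B@(1,1) -> caps B=2 W=0
Move 10: W@(3,3) -> caps B=2 W=0
Move 11: B@(2,1) -> caps B=2 W=0
Move 12: W@(2,2) -> caps B=2 W=1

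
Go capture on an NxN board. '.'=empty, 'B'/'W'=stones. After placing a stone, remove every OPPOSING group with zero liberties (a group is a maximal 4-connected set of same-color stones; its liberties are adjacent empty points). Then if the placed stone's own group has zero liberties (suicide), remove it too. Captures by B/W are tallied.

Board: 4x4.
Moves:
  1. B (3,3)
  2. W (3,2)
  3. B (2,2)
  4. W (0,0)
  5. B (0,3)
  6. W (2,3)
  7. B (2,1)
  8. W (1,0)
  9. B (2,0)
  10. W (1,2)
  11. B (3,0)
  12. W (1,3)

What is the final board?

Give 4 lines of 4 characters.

Answer: W..B
W.WW
BBBW
B.W.

Derivation:
Move 1: B@(3,3) -> caps B=0 W=0
Move 2: W@(3,2) -> caps B=0 W=0
Move 3: B@(2,2) -> caps B=0 W=0
Move 4: W@(0,0) -> caps B=0 W=0
Move 5: B@(0,3) -> caps B=0 W=0
Move 6: W@(2,3) -> caps B=0 W=1
Move 7: B@(2,1) -> caps B=0 W=1
Move 8: W@(1,0) -> caps B=0 W=1
Move 9: B@(2,0) -> caps B=0 W=1
Move 10: W@(1,2) -> caps B=0 W=1
Move 11: B@(3,0) -> caps B=0 W=1
Move 12: W@(1,3) -> caps B=0 W=1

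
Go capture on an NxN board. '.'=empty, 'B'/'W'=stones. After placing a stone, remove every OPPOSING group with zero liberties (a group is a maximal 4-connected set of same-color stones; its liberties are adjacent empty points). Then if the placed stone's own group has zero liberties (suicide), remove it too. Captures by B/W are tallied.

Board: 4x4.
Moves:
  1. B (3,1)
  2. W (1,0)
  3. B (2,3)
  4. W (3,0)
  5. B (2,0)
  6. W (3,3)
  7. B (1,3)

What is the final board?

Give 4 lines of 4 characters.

Answer: ....
W..B
B..B
.B.W

Derivation:
Move 1: B@(3,1) -> caps B=0 W=0
Move 2: W@(1,0) -> caps B=0 W=0
Move 3: B@(2,3) -> caps B=0 W=0
Move 4: W@(3,0) -> caps B=0 W=0
Move 5: B@(2,0) -> caps B=1 W=0
Move 6: W@(3,3) -> caps B=1 W=0
Move 7: B@(1,3) -> caps B=1 W=0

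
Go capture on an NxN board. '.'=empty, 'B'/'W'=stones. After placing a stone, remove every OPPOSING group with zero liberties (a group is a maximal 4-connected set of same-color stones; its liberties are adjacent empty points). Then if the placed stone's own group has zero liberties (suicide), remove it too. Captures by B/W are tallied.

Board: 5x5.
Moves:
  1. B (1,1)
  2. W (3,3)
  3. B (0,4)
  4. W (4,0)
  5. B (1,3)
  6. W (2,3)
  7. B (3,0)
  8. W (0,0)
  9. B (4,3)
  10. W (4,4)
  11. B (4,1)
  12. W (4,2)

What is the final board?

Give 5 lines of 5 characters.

Move 1: B@(1,1) -> caps B=0 W=0
Move 2: W@(3,3) -> caps B=0 W=0
Move 3: B@(0,4) -> caps B=0 W=0
Move 4: W@(4,0) -> caps B=0 W=0
Move 5: B@(1,3) -> caps B=0 W=0
Move 6: W@(2,3) -> caps B=0 W=0
Move 7: B@(3,0) -> caps B=0 W=0
Move 8: W@(0,0) -> caps B=0 W=0
Move 9: B@(4,3) -> caps B=0 W=0
Move 10: W@(4,4) -> caps B=0 W=0
Move 11: B@(4,1) -> caps B=1 W=0
Move 12: W@(4,2) -> caps B=1 W=1

Answer: W...B
.B.B.
...W.
B..W.
.BW.W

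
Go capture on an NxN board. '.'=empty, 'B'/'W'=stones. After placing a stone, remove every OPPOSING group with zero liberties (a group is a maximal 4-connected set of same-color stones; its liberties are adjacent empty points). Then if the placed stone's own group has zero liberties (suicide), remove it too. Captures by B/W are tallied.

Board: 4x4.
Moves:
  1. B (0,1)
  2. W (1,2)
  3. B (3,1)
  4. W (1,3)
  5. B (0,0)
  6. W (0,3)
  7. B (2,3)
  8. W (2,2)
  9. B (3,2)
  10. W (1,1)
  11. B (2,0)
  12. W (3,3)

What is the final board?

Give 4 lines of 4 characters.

Move 1: B@(0,1) -> caps B=0 W=0
Move 2: W@(1,2) -> caps B=0 W=0
Move 3: B@(3,1) -> caps B=0 W=0
Move 4: W@(1,3) -> caps B=0 W=0
Move 5: B@(0,0) -> caps B=0 W=0
Move 6: W@(0,3) -> caps B=0 W=0
Move 7: B@(2,3) -> caps B=0 W=0
Move 8: W@(2,2) -> caps B=0 W=0
Move 9: B@(3,2) -> caps B=0 W=0
Move 10: W@(1,1) -> caps B=0 W=0
Move 11: B@(2,0) -> caps B=0 W=0
Move 12: W@(3,3) -> caps B=0 W=1

Answer: BB.W
.WWW
B.W.
.BBW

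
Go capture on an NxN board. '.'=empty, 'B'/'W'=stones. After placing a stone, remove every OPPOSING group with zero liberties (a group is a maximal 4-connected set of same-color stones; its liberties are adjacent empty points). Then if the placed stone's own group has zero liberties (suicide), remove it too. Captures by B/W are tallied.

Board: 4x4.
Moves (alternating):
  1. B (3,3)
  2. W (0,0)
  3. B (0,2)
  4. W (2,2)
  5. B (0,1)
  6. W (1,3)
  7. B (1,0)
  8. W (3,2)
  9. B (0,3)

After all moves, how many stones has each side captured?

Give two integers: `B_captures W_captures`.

Answer: 1 0

Derivation:
Move 1: B@(3,3) -> caps B=0 W=0
Move 2: W@(0,0) -> caps B=0 W=0
Move 3: B@(0,2) -> caps B=0 W=0
Move 4: W@(2,2) -> caps B=0 W=0
Move 5: B@(0,1) -> caps B=0 W=0
Move 6: W@(1,3) -> caps B=0 W=0
Move 7: B@(1,0) -> caps B=1 W=0
Move 8: W@(3,2) -> caps B=1 W=0
Move 9: B@(0,3) -> caps B=1 W=0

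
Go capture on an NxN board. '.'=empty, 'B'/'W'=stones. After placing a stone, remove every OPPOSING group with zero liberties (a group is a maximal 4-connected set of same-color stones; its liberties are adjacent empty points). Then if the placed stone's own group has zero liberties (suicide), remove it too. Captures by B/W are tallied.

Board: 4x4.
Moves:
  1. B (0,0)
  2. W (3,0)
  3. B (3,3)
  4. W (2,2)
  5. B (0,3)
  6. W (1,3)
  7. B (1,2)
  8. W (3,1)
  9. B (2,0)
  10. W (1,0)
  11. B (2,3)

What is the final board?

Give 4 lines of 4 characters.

Answer: B..B
W.B.
B.WB
WW.B

Derivation:
Move 1: B@(0,0) -> caps B=0 W=0
Move 2: W@(3,0) -> caps B=0 W=0
Move 3: B@(3,3) -> caps B=0 W=0
Move 4: W@(2,2) -> caps B=0 W=0
Move 5: B@(0,3) -> caps B=0 W=0
Move 6: W@(1,3) -> caps B=0 W=0
Move 7: B@(1,2) -> caps B=0 W=0
Move 8: W@(3,1) -> caps B=0 W=0
Move 9: B@(2,0) -> caps B=0 W=0
Move 10: W@(1,0) -> caps B=0 W=0
Move 11: B@(2,3) -> caps B=1 W=0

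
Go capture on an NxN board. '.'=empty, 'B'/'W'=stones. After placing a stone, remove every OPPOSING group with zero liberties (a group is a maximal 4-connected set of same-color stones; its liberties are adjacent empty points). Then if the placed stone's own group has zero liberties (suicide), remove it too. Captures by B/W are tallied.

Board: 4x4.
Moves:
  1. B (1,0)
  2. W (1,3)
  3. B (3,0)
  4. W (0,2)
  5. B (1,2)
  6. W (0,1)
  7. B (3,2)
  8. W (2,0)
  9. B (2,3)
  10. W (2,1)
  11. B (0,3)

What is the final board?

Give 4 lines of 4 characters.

Move 1: B@(1,0) -> caps B=0 W=0
Move 2: W@(1,3) -> caps B=0 W=0
Move 3: B@(3,0) -> caps B=0 W=0
Move 4: W@(0,2) -> caps B=0 W=0
Move 5: B@(1,2) -> caps B=0 W=0
Move 6: W@(0,1) -> caps B=0 W=0
Move 7: B@(3,2) -> caps B=0 W=0
Move 8: W@(2,0) -> caps B=0 W=0
Move 9: B@(2,3) -> caps B=0 W=0
Move 10: W@(2,1) -> caps B=0 W=0
Move 11: B@(0,3) -> caps B=1 W=0

Answer: .WWB
B.B.
WW.B
B.B.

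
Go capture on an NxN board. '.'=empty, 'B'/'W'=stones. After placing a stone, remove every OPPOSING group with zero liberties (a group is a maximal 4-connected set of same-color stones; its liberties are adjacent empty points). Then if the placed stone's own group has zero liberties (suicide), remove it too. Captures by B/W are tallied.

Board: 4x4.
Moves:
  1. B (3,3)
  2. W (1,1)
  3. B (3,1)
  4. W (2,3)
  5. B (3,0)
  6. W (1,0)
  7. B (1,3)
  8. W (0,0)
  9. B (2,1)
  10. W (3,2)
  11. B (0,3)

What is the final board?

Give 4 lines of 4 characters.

Answer: W..B
WW.B
.B.W
BBW.

Derivation:
Move 1: B@(3,3) -> caps B=0 W=0
Move 2: W@(1,1) -> caps B=0 W=0
Move 3: B@(3,1) -> caps B=0 W=0
Move 4: W@(2,3) -> caps B=0 W=0
Move 5: B@(3,0) -> caps B=0 W=0
Move 6: W@(1,0) -> caps B=0 W=0
Move 7: B@(1,3) -> caps B=0 W=0
Move 8: W@(0,0) -> caps B=0 W=0
Move 9: B@(2,1) -> caps B=0 W=0
Move 10: W@(3,2) -> caps B=0 W=1
Move 11: B@(0,3) -> caps B=0 W=1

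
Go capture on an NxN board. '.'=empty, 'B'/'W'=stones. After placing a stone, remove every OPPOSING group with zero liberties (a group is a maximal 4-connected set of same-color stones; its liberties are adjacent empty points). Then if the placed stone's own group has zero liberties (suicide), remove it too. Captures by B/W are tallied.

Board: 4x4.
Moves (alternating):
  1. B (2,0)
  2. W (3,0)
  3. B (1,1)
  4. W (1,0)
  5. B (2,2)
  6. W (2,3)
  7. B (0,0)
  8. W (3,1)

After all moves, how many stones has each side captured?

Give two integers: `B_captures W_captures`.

Answer: 1 0

Derivation:
Move 1: B@(2,0) -> caps B=0 W=0
Move 2: W@(3,0) -> caps B=0 W=0
Move 3: B@(1,1) -> caps B=0 W=0
Move 4: W@(1,0) -> caps B=0 W=0
Move 5: B@(2,2) -> caps B=0 W=0
Move 6: W@(2,3) -> caps B=0 W=0
Move 7: B@(0,0) -> caps B=1 W=0
Move 8: W@(3,1) -> caps B=1 W=0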